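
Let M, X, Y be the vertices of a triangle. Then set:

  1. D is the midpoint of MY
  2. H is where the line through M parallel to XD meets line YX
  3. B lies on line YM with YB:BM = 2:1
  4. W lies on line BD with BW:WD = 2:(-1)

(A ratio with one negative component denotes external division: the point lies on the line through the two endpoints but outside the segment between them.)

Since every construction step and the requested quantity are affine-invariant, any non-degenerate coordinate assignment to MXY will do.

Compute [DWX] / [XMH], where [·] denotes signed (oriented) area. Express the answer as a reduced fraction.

Work in coordinates with M = (0, 0), X = (1, 0), Y = (0, 1).
1. D is the midpoint of MY ⇒ D = (0, 1/2)
2. H is where the line through M parallel to XD meets line YX ⇒ H = (2, -1)
3. B lies on line YM with YB:BM = 2:1 ⇒ B = (0, 1/3)
4. W lies on line BD with BW:WD = 2:(-1) ⇒ W = (0, 2/3)
2·[DWX] = -1/6, 2·[XMH] = 1
[DWX]:[XMH] = -1/6:1 = -1/6

[DWX]:[XMH] = -1/6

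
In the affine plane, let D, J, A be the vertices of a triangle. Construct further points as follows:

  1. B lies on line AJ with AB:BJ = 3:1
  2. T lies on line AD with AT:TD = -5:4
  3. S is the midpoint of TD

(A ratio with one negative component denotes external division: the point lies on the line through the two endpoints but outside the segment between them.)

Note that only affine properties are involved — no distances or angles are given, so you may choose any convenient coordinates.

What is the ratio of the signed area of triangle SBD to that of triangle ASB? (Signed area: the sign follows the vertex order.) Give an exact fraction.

[SBD]:[ASB] = 2/3

Set D = (0, 0), J = (1, 0), A = (0, 1); any affine frame gives the same invariant.
1. B lies on line AJ with AB:BJ = 3:1 ⇒ B = (3/4, 1/4)
2. T lies on line AD with AT:TD = -5:4 ⇒ T = (0, -4)
3. S is the midpoint of TD ⇒ S = (0, -2)
2·[SBD] = 3/2, 2·[ASB] = 9/4
[SBD]:[ASB] = 3/2:9/4 = 2/3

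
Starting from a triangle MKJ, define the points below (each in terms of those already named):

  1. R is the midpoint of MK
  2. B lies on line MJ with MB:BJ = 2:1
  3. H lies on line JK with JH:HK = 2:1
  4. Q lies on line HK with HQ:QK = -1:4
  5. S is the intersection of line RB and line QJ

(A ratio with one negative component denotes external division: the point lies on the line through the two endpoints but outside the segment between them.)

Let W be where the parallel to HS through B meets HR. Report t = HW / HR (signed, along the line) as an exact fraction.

Work in coordinates with M = (0, 0), K = (1, 0), J = (0, 1).
1. R is the midpoint of MK ⇒ R = (1/2, 0)
2. B lies on line MJ with MB:BJ = 2:1 ⇒ B = (0, 2/3)
3. H lies on line JK with JH:HK = 2:1 ⇒ H = (2/3, 1/3)
4. Q lies on line HK with HQ:QK = -1:4 ⇒ Q = (5/9, 4/9)
5. S is the intersection of line RB and line QJ ⇒ S = (-1, 2)
through B parallel to HS: direction (-5/3, 5/3); meets HR at W = (5/9, 1/9)
W = H + t·(R−H) with t = 2/3

t = 2/3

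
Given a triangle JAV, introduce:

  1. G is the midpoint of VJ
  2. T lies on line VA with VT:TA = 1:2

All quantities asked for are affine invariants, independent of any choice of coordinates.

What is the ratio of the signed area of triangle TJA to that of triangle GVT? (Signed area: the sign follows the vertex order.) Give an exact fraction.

Set J = (0, 0), A = (1, 0), V = (0, 1); any affine frame gives the same invariant.
1. G is the midpoint of VJ ⇒ G = (0, 1/2)
2. T lies on line VA with VT:TA = 1:2 ⇒ T = (1/3, 2/3)
2·[TJA] = 2/3, 2·[GVT] = -1/6
[TJA]:[GVT] = 2/3:-1/6 = -4

[TJA]:[GVT] = -4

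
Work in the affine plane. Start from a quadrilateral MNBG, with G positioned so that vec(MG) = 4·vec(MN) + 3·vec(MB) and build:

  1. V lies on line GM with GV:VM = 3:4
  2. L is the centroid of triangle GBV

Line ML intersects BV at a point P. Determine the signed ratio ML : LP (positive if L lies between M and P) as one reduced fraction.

ML:LP = -5

Set M = (0, 0), N = (1, 0), B = (0, 1), G = (4, 3); any affine frame gives the same invariant.
1. V lies on line GM with GV:VM = 3:4 ⇒ V = (16/7, 12/7)
2. L is the centroid of triangle GBV ⇒ L = (44/21, 40/21)
line ML meets BV at P = (176/105, 32/21)
L = M + t·(P−M) with t = 5/4, so ML:LP = 5/4:-1/4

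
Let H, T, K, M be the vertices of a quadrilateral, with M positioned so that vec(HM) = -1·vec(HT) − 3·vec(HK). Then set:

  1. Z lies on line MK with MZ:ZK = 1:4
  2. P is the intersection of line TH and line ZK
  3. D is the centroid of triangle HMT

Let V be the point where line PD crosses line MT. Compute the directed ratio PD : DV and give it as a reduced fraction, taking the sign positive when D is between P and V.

PD:DV = 11/4

Set H = (0, 0), T = (1, 0), K = (0, 1), M = (-1, -3); any affine frame gives the same invariant.
1. Z lies on line MK with MZ:ZK = 1:4 ⇒ Z = (-4/5, -11/5)
2. P is the intersection of line TH and line ZK ⇒ P = (-1/4, 0)
3. D is the centroid of triangle HMT ⇒ D = (0, -1)
line PD meets MT at V = (1/11, -15/11)
D = P + t·(V−P) with t = 11/15, so PD:DV = 11/15:4/15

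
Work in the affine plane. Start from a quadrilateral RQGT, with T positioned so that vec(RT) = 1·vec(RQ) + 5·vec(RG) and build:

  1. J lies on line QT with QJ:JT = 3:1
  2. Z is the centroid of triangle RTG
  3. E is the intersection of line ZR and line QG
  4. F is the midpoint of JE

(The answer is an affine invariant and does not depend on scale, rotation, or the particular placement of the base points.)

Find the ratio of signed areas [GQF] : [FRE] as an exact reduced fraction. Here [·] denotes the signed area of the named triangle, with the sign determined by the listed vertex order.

[GQF]:[FRE] = -35/3

Work in coordinates with R = (0, 0), Q = (1, 0), G = (0, 1), T = (1, 5).
1. J lies on line QT with QJ:JT = 3:1 ⇒ J = (1, 15/4)
2. Z is the centroid of triangle RTG ⇒ Z = (1/3, 2)
3. E is the intersection of line ZR and line QG ⇒ E = (1/7, 6/7)
4. F is the midpoint of JE ⇒ F = (4/7, 129/56)
2·[GQF] = 15/8, 2·[FRE] = -9/56
[GQF]:[FRE] = 15/8:-9/56 = -35/3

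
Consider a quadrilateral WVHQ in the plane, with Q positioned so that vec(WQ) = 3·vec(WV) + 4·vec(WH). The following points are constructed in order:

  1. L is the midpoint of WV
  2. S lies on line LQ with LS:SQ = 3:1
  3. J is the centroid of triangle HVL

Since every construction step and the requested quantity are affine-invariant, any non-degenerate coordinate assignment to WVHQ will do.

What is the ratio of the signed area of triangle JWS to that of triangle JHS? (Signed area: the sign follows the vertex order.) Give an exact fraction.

Work in coordinates with W = (0, 0), V = (1, 0), H = (0, 1), Q = (3, 4).
1. L is the midpoint of WV ⇒ L = (1/2, 0)
2. S lies on line LQ with LS:SQ = 3:1 ⇒ S = (19/8, 3)
3. J is the centroid of triangle HVL ⇒ J = (1/2, 1/3)
2·[JWS] = -17/24, 2·[JHS] = -31/12
[JWS]:[JHS] = -17/24:-31/12 = 17/62

[JWS]:[JHS] = 17/62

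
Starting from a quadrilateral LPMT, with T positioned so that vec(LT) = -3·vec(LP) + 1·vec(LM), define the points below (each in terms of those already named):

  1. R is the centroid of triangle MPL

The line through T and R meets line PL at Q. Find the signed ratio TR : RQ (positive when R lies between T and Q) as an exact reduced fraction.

TR:RQ = 2

Assign L = (0, 0), P = (1, 0), M = (0, 1), T = (-3, 1) — the answer is frame-independent, so this choice is without loss of generality.
1. R is the centroid of triangle MPL ⇒ R = (1/3, 1/3)
line TR meets PL at Q = (2, 0)
R = T + t·(Q−T) with t = 2/3, so TR:RQ = 2/3:1/3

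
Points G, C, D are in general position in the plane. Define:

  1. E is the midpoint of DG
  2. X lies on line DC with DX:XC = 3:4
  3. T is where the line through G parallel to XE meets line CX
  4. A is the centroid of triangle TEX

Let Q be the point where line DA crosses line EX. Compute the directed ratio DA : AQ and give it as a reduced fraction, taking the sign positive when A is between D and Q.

DA:AQ = -4

Set G = (0, 0), C = (1, 0), D = (0, 1); any affine frame gives the same invariant.
1. E is the midpoint of DG ⇒ E = (0, 1/2)
2. X lies on line DC with DX:XC = 3:4 ⇒ X = (3/7, 4/7)
3. T is where the line through G parallel to XE meets line CX ⇒ T = (6/7, 1/7)
4. A is the centroid of triangle TEX ⇒ A = (3/7, 17/42)
line DA meets EX at Q = (9/28, 31/56)
A = D + t·(Q−D) with t = 4/3, so DA:AQ = 4/3:-1/3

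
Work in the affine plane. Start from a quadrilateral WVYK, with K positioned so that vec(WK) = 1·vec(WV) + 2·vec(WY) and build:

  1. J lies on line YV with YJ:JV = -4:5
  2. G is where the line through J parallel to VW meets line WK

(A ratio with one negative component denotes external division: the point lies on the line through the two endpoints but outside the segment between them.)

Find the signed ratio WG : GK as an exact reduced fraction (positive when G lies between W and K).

WG:GK = -5/3

Assign W = (0, 0), V = (1, 0), Y = (0, 1), K = (1, 2) — the answer is frame-independent, so this choice is without loss of generality.
1. J lies on line YV with YJ:JV = -4:5 ⇒ J = (-4, 5)
2. G is where the line through J parallel to VW meets line WK ⇒ G = (5/2, 5)
G = W + t·(K−W) with t = 5/2, so WG:GK = t:(1−t) = 5/2:-3/2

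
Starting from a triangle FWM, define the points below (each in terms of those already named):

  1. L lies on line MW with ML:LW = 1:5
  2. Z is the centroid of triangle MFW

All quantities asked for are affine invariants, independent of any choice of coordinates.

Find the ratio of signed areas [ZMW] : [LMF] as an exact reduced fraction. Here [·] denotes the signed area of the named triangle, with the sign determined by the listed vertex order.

Set F = (0, 0), W = (1, 0), M = (0, 1); any affine frame gives the same invariant.
1. L lies on line MW with ML:LW = 1:5 ⇒ L = (1/6, 5/6)
2. Z is the centroid of triangle MFW ⇒ Z = (1/3, 1/3)
2·[ZMW] = -1/3, 2·[LMF] = 1/6
[ZMW]:[LMF] = -1/3:1/6 = -2

[ZMW]:[LMF] = -2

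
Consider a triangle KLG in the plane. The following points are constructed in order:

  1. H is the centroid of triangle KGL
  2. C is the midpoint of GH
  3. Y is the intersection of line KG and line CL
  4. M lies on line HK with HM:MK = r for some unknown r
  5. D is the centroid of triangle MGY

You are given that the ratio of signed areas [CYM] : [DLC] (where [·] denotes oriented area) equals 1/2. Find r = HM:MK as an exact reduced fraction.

Set K = (0, 0), L = (1, 0), G = (0, 1); any affine frame gives the same invariant.
1. H is the centroid of triangle KGL ⇒ H = (1/3, 1/3)
2. C is the midpoint of GH ⇒ C = (1/6, 2/3)
3. Y is the intersection of line KG and line CL ⇒ Y = (0, 4/5)
4. With HM:MK = r, write λ = r/(r+1) so M = H + λ·(K−H); M is affine-linear in λ
5. D is the centroid of triangle MGY ⇒ D is an affine combination of earlier points and hence also affine-linear in λ
Every point depending on M is an affine combination of M and λ-independent points, so each such coordinate is linear in λ; the λ² term in each signed area is a multiple of (K−H)×(K−H) = 0, so 2·[CYM] and 2·[DLC] are each linear in λ. Evaluating at λ=0 and λ=1:
  2·[CYM] = 1/10·λ + 1/30,   2·[DLC] = 1/6·λ
So [CYM]:[DLC] = (1/10·λ + 1/30) / (1/6·λ). Setting this equal to 1/2:
  1/10·λ + 1/30 = 1/2·(1/6·λ)  ⇒  λ = -2
Then r = λ/(1−λ) = (-2)/(3) = -2/3. Check: with r = -2/3, M = (1, 1) and [CYM]:[DLC] = 1/2 as required.

r = -2/3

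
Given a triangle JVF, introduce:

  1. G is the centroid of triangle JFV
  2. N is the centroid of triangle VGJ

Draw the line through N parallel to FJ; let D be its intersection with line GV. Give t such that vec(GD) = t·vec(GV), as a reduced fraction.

Work in coordinates with J = (0, 0), V = (1, 0), F = (0, 1).
1. G is the centroid of triangle JFV ⇒ G = (1/3, 1/3)
2. N is the centroid of triangle VGJ ⇒ N = (4/9, 1/9)
through N parallel to FJ: direction (0, -1); meets GV at D = (4/9, 5/18)
D = G + t·(V−G) with t = 1/6

t = 1/6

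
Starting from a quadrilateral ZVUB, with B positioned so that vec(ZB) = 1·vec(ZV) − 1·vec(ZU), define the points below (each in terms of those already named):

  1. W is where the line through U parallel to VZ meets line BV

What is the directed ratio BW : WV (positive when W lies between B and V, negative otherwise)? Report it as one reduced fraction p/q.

Work in coordinates with Z = (0, 0), V = (1, 0), U = (0, 1), B = (1, -1).
1. W is where the line through U parallel to VZ meets line BV ⇒ W = (1, 1)
W = B + t·(V−B) with t = 2, so BW:WV = t:(1−t) = 2:-1

BW:WV = -2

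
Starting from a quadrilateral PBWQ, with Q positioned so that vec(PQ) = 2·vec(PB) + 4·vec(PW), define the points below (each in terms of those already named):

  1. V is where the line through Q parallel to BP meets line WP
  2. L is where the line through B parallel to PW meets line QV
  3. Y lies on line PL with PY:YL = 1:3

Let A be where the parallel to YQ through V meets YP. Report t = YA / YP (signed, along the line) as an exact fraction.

Set P = (0, 0), B = (1, 0), W = (0, 1), Q = (2, 4); any affine frame gives the same invariant.
1. V is where the line through Q parallel to BP meets line WP ⇒ V = (0, 4)
2. L is where the line through B parallel to PW meets line QV ⇒ L = (1, 4)
3. Y lies on line PL with PY:YL = 1:3 ⇒ Y = (1/4, 1)
through V parallel to YQ: direction (7/4, 3); meets YP at A = (7/4, 7)
A = Y + t·(P−Y) with t = -6

t = -6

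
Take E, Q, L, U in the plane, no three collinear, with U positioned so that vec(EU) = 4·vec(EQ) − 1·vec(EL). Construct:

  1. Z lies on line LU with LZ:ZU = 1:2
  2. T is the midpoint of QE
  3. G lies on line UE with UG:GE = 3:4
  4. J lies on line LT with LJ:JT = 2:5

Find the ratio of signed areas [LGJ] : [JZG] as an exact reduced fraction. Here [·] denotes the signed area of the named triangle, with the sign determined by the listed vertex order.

Choose coordinates E = (0, 0), Q = (1, 0), L = (0, 1), U = (4, -1).
1. Z lies on line LU with LZ:ZU = 1:2 ⇒ Z = (4/3, 1/3)
2. T is the midpoint of QE ⇒ T = (1/2, 0)
3. G lies on line UE with UG:GE = 3:4 ⇒ G = (16/7, -4/7)
4. J lies on line LT with LJ:JT = 2:5 ⇒ J = (1/7, 5/7)
2·[LGJ] = -3/7, 2·[JZG] = -5/7
[LGJ]:[JZG] = -3/7:-5/7 = 3/5

[LGJ]:[JZG] = 3/5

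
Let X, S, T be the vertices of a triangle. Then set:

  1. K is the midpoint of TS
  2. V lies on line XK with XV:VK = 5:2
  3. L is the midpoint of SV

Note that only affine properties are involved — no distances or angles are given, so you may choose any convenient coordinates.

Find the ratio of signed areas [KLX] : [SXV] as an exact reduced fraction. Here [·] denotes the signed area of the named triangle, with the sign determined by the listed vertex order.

[KLX]:[SXV] = 7/10

Work in coordinates with X = (0, 0), S = (1, 0), T = (0, 1).
1. K is the midpoint of TS ⇒ K = (1/2, 1/2)
2. V lies on line XK with XV:VK = 5:2 ⇒ V = (5/14, 5/14)
3. L is the midpoint of SV ⇒ L = (19/28, 5/28)
2·[KLX] = -1/4, 2·[SXV] = -5/14
[KLX]:[SXV] = -1/4:-5/14 = 7/10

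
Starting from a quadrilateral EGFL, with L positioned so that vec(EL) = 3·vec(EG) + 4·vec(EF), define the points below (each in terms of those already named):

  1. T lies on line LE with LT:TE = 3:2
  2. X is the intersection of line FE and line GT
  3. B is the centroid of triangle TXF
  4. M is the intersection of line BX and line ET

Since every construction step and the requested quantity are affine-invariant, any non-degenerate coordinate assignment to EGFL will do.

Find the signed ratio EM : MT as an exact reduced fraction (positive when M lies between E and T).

EM:MT = 8/9

Set E = (0, 0), G = (1, 0), F = (0, 1), L = (3, 4); any affine frame gives the same invariant.
1. T lies on line LE with LT:TE = 3:2 ⇒ T = (6/5, 8/5)
2. X is the intersection of line FE and line GT ⇒ X = (0, -8)
3. B is the centroid of triangle TXF ⇒ B = (2/5, -9/5)
4. M is the intersection of line BX and line ET ⇒ M = (48/85, 64/85)
M = E + t·(T−E) with t = 8/17, so EM:MT = t:(1−t) = 8/17:9/17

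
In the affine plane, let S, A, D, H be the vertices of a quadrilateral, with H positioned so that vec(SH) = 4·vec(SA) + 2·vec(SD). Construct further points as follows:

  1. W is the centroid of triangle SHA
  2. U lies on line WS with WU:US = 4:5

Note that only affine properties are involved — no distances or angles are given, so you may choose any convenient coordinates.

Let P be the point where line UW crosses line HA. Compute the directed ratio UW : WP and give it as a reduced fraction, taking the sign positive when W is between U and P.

UW:WP = 8/9

Choose coordinates S = (0, 0), A = (1, 0), D = (0, 1), H = (4, 2).
1. W is the centroid of triangle SHA ⇒ W = (5/3, 2/3)
2. U lies on line WS with WU:US = 4:5 ⇒ U = (25/27, 10/27)
line UW meets HA at P = (5/2, 1)
W = U + t·(P−U) with t = 8/17, so UW:WP = 8/17:9/17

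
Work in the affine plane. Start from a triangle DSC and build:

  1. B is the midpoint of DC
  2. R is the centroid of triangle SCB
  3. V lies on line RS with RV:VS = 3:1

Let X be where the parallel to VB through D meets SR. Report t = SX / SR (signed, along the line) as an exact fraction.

t = -9/4

Work in coordinates with D = (0, 0), S = (1, 0), C = (0, 1).
1. B is the midpoint of DC ⇒ B = (0, 1/2)
2. R is the centroid of triangle SCB ⇒ R = (1/3, 1/2)
3. V lies on line RS with RV:VS = 3:1 ⇒ V = (5/6, 1/8)
through D parallel to VB: direction (-5/6, 3/8); meets SR at X = (5/2, -9/8)
X = S + t·(R−S) with t = -9/4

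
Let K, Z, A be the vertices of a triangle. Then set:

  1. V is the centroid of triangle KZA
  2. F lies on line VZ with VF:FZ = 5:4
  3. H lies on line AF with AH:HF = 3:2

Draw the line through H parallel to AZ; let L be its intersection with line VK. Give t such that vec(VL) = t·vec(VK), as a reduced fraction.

Set K = (0, 0), Z = (1, 0), A = (0, 1); any affine frame gives the same invariant.
1. V is the centroid of triangle KZA ⇒ V = (1/3, 1/3)
2. F lies on line VZ with VF:FZ = 5:4 ⇒ F = (19/27, 4/27)
3. H lies on line AF with AH:HF = 3:2 ⇒ H = (19/45, 22/45)
through H parallel to AZ: direction (1, -1); meets VK at L = (41/90, 41/90)
L = V + t·(K−V) with t = -11/30

t = -11/30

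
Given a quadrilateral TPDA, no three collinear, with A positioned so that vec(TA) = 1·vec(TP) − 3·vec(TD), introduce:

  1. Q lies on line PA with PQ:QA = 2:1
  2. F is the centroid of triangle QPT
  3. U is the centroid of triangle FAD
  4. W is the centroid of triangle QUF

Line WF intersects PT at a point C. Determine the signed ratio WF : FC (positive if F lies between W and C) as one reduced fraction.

Assign T = (0, 0), P = (1, 0), D = (0, 1), A = (1, -3) — the answer is frame-independent, so this choice is without loss of generality.
1. Q lies on line PA with PQ:QA = 2:1 ⇒ Q = (1, -2)
2. F is the centroid of triangle QPT ⇒ F = (2/3, -2/3)
3. U is the centroid of triangle FAD ⇒ U = (5/9, -8/9)
4. W is the centroid of triangle QUF ⇒ W = (20/27, -32/27)
line WF meets PT at C = (4/7, 0)
F = W + t·(C−W) with t = 7/16, so WF:FC = 7/16:9/16

WF:FC = 7/9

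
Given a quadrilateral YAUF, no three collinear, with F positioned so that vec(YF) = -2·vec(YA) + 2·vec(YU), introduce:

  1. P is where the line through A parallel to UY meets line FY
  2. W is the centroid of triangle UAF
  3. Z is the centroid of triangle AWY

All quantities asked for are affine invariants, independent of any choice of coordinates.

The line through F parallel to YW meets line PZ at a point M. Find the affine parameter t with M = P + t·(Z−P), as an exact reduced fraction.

Set Y = (0, 0), A = (1, 0), U = (0, 1), F = (-2, 2); any affine frame gives the same invariant.
1. P is where the line through A parallel to UY meets line FY ⇒ P = (1, -1)
2. W is the centroid of triangle UAF ⇒ W = (-1/3, 1)
3. Z is the centroid of triangle AWY ⇒ Z = (2/9, 1/3)
through F parallel to YW: direction (-1/3, 1); meets PZ at M = (-11/3, 7)
M = P + t·(Z−P) with t = 6

t = 6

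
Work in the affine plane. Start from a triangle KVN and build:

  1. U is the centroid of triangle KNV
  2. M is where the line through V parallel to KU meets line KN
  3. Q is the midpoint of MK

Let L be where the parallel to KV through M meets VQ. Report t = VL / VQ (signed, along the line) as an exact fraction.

Choose coordinates K = (0, 0), V = (1, 0), N = (0, 1).
1. U is the centroid of triangle KNV ⇒ U = (1/3, 1/3)
2. M is where the line through V parallel to KU meets line KN ⇒ M = (0, -1)
3. Q is the midpoint of MK ⇒ Q = (0, -1/2)
through M parallel to KV: direction (1, 0); meets VQ at L = (-1, -1)
L = V + t·(Q−V) with t = 2

t = 2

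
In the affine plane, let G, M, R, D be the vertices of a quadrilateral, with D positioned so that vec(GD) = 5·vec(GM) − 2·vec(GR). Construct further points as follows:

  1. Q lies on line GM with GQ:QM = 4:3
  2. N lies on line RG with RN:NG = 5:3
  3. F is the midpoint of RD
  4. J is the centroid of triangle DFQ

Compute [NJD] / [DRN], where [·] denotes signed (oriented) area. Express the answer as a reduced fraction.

Set G = (0, 0), M = (1, 0), R = (0, 1), D = (5, -2); any affine frame gives the same invariant.
1. Q lies on line GM with GQ:QM = 4:3 ⇒ Q = (4/7, 0)
2. N lies on line RG with RN:NG = 5:3 ⇒ N = (0, 3/8)
3. F is the midpoint of RD ⇒ F = (5/2, -1/2)
4. J is the centroid of triangle DFQ ⇒ J = (113/42, -5/6)
2·[NJD] = -39/112, 2·[DRN] = 25/8
[NJD]:[DRN] = -39/112:25/8 = -39/350

[NJD]:[DRN] = -39/350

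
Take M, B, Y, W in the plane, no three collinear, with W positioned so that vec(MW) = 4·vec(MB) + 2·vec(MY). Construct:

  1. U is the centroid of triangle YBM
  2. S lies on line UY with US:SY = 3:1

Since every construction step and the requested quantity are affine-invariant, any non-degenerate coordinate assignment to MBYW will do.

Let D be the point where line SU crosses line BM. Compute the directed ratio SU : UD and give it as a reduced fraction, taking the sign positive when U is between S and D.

Assign M = (0, 0), B = (1, 0), Y = (0, 1), W = (4, 2) — the answer is frame-independent, so this choice is without loss of generality.
1. U is the centroid of triangle YBM ⇒ U = (1/3, 1/3)
2. S lies on line UY with US:SY = 3:1 ⇒ S = (1/12, 5/6)
line SU meets BM at D = (1/2, 0)
U = S + t·(D−S) with t = 3/5, so SU:UD = 3/5:2/5

SU:UD = 3/2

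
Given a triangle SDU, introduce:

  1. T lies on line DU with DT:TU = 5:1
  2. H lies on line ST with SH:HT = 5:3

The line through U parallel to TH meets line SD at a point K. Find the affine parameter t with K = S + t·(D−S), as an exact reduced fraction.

Work in coordinates with S = (0, 0), D = (1, 0), U = (0, 1).
1. T lies on line DU with DT:TU = 5:1 ⇒ T = (1/6, 5/6)
2. H lies on line ST with SH:HT = 5:3 ⇒ H = (5/48, 25/48)
through U parallel to TH: direction (-1/16, -5/16); meets SD at K = (-1/5, 0)
K = S + t·(D−S) with t = -1/5

t = -1/5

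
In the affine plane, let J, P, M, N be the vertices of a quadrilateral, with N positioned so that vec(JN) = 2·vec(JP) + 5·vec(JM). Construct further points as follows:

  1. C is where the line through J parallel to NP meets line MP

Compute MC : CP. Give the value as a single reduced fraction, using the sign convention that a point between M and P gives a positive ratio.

Work in coordinates with J = (0, 0), P = (1, 0), M = (0, 1), N = (2, 5).
1. C is where the line through J parallel to NP meets line MP ⇒ C = (1/6, 5/6)
C = M + t·(P−M) with t = 1/6, so MC:CP = t:(1−t) = 1/6:5/6

MC:CP = 1/5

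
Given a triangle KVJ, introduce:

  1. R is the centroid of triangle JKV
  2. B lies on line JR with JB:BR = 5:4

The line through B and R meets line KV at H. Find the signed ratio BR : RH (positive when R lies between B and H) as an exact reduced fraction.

BR:RH = 8/9

Choose coordinates K = (0, 0), V = (1, 0), J = (0, 1).
1. R is the centroid of triangle JKV ⇒ R = (1/3, 1/3)
2. B lies on line JR with JB:BR = 5:4 ⇒ B = (5/27, 17/27)
line BR meets KV at H = (1/2, 0)
R = B + t·(H−B) with t = 8/17, so BR:RH = 8/17:9/17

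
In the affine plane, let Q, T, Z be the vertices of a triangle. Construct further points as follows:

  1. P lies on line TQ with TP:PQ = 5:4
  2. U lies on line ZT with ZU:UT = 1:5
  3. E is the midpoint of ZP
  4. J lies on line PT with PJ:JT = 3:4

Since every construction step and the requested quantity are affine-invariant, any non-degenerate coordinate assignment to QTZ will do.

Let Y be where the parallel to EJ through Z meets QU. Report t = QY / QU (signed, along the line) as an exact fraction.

t = 348/353

Assign Q = (0, 0), T = (1, 0), Z = (0, 1) — the answer is frame-independent, so this choice is without loss of generality.
1. P lies on line TQ with TP:PQ = 5:4 ⇒ P = (4/9, 0)
2. U lies on line ZT with ZU:UT = 1:5 ⇒ U = (1/6, 5/6)
3. E is the midpoint of ZP ⇒ E = (2/9, 1/2)
4. J lies on line PT with PJ:JT = 3:4 ⇒ J = (43/63, 0)
through Z parallel to EJ: direction (29/63, -1/2); meets QU at Y = (58/353, 290/353)
Y = Q + t·(U−Q) with t = 348/353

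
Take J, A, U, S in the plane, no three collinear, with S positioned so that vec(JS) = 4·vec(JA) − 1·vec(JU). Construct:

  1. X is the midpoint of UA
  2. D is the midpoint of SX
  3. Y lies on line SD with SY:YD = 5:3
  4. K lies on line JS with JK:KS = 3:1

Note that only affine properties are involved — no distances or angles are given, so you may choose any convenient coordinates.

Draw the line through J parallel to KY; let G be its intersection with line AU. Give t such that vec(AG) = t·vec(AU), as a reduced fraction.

Assign J = (0, 0), A = (1, 0), U = (0, 1), S = (4, -1) — the answer is frame-independent, so this choice is without loss of generality.
1. X is the midpoint of UA ⇒ X = (1/2, 1/2)
2. D is the midpoint of SX ⇒ D = (9/4, -1/4)
3. Y lies on line SD with SY:YD = 5:3 ⇒ Y = (93/32, -17/32)
4. K lies on line JS with JK:KS = 3:1 ⇒ K = (3, -3/4)
through J parallel to KY: direction (-3/32, 7/32); meets AU at G = (-3/4, 7/4)
G = A + t·(U−A) with t = 7/4

t = 7/4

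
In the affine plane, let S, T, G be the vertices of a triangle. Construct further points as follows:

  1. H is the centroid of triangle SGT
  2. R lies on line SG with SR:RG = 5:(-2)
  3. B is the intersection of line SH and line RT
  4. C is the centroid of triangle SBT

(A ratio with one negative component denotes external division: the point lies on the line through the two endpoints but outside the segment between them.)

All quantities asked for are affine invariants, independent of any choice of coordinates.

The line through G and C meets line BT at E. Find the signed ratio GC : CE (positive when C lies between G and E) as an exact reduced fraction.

Assign S = (0, 0), T = (1, 0), G = (0, 1) — the answer is frame-independent, so this choice is without loss of generality.
1. H is the centroid of triangle SGT ⇒ H = (1/3, 1/3)
2. R lies on line SG with SR:RG = 5:(-2) ⇒ R = (0, 5/3)
3. B is the intersection of line SH and line RT ⇒ B = (5/8, 5/8)
4. C is the centroid of triangle SBT ⇒ C = (13/24, 5/24)
line GC meets BT at E = (13/4, -15/4)
C = G + t·(E−G) with t = 1/6, so GC:CE = 1/6:5/6

GC:CE = 1/5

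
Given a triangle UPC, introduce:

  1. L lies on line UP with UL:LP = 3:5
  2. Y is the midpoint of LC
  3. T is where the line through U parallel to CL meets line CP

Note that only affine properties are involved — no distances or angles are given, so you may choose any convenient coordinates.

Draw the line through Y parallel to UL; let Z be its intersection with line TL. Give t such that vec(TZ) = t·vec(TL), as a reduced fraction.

Choose coordinates U = (0, 0), P = (1, 0), C = (0, 1).
1. L lies on line UP with UL:LP = 3:5 ⇒ L = (3/8, 0)
2. Y is the midpoint of LC ⇒ Y = (3/16, 1/2)
3. T is where the line through U parallel to CL meets line CP ⇒ T = (-3/5, 8/5)
through Y parallel to UL: direction (3/8, 0); meets TL at Z = (9/128, 1/2)
Z = T + t·(L−T) with t = 11/16

t = 11/16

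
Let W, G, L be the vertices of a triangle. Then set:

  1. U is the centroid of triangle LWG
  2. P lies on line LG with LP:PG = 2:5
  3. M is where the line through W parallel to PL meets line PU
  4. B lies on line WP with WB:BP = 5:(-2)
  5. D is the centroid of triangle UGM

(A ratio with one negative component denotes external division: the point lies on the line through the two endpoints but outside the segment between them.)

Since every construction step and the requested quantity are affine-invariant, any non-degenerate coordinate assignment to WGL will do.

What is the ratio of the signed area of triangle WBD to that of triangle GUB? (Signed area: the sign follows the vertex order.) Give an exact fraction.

Set W = (0, 0), G = (1, 0), L = (0, 1); any affine frame gives the same invariant.
1. U is the centroid of triangle LWG ⇒ U = (1/3, 1/3)
2. P lies on line LG with LP:PG = 2:5 ⇒ P = (2/7, 5/7)
3. M is where the line through W parallel to PL meets line PU ⇒ M = (3/7, -3/7)
4. B lies on line WP with WB:BP = 5:(-2) ⇒ B = (10/21, 25/21)
5. D is the centroid of triangle UGM ⇒ D = (37/63, -2/63)
2·[WBD] = -5/7, 2·[GUB] = -13/21
[WBD]:[GUB] = -5/7:-13/21 = 15/13

[WBD]:[GUB] = 15/13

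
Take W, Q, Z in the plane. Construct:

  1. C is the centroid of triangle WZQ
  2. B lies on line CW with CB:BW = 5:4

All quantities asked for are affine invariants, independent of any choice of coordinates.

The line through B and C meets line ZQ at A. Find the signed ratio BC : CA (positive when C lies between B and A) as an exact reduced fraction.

Set W = (0, 0), Q = (1, 0), Z = (0, 1); any affine frame gives the same invariant.
1. C is the centroid of triangle WZQ ⇒ C = (1/3, 1/3)
2. B lies on line CW with CB:BW = 5:4 ⇒ B = (4/27, 4/27)
line BC meets ZQ at A = (1/2, 1/2)
C = B + t·(A−B) with t = 10/19, so BC:CA = 10/19:9/19

BC:CA = 10/9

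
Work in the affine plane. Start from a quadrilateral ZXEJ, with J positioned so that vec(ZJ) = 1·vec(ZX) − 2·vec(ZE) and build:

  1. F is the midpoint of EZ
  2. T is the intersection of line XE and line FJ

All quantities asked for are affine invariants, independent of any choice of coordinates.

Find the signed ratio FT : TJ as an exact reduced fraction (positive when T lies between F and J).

FT:TJ = -1/4

Choose coordinates Z = (0, 0), X = (1, 0), E = (0, 1), J = (1, -2).
1. F is the midpoint of EZ ⇒ F = (0, 1/2)
2. T is the intersection of line XE and line FJ ⇒ T = (-1/3, 4/3)
T = F + t·(J−F) with t = -1/3, so FT:TJ = t:(1−t) = -1/3:4/3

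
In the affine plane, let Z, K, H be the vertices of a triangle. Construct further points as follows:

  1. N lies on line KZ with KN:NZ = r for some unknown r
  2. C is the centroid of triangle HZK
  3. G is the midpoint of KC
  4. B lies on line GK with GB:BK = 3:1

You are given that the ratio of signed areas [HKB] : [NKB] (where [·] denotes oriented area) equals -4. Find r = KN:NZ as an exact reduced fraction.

r = 1/3

Assign Z = (0, 0), K = (1, 0), H = (0, 1) — the answer is frame-independent, so this choice is without loss of generality.
1. With KN:NZ = r, write λ = r/(r+1) so N = K + λ·(Z−K); N is affine-linear in λ
2. C is the centroid of triangle HZK ⇒ C = (1/3, 1/3)
3. G is the midpoint of KC ⇒ G = (2/3, 1/6)
4. B lies on line GK with GB:BK = 3:1 ⇒ B = (11/12, 1/24)
Every point depending on N is an affine combination of N and λ-independent points, so each such coordinate is linear in λ; the λ² term in each signed area is a multiple of (Z−K)×(Z−K) = 0, so 2·[HKB] and 2·[NKB] are each linear in λ. Evaluating at λ=0 and λ=1:
  2·[HKB] = -1/24,   2·[NKB] = 1/24·λ
So [HKB]:[NKB] = (-1/24) / (1/24·λ). Setting this equal to -4:
  -1/24 = -4·(1/24·λ)  ⇒  λ = 1/4
Then r = λ/(1−λ) = (1/4)/(3/4) = 1/3. Check: with r = 1/3, N = (3/4, 0) and [HKB]:[NKB] = -4 as required.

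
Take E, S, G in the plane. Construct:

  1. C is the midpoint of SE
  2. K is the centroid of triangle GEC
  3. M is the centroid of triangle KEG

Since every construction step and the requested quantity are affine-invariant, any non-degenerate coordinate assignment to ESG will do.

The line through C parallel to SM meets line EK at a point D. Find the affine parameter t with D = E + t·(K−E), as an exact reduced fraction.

Set E = (0, 0), S = (1, 0), G = (0, 1); any affine frame gives the same invariant.
1. C is the midpoint of SE ⇒ C = (1/2, 0)
2. K is the centroid of triangle GEC ⇒ K = (1/6, 1/3)
3. M is the centroid of triangle KEG ⇒ M = (1/18, 4/9)
through C parallel to SM: direction (-17/18, 4/9); meets EK at D = (2/21, 4/21)
D = E + t·(K−E) with t = 4/7

t = 4/7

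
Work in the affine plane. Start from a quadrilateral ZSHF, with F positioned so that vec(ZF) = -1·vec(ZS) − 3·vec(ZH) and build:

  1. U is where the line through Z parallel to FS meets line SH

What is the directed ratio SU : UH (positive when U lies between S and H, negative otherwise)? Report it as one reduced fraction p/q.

SU:UH = 3/2

Choose coordinates Z = (0, 0), S = (1, 0), H = (0, 1), F = (-1, -3).
1. U is where the line through Z parallel to FS meets line SH ⇒ U = (2/5, 3/5)
U = S + t·(H−S) with t = 3/5, so SU:UH = t:(1−t) = 3/5:2/5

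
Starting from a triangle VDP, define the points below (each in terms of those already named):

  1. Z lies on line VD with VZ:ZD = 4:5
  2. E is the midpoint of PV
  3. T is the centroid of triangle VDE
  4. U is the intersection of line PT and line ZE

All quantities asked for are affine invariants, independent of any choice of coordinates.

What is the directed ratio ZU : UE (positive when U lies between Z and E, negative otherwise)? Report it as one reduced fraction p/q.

ZU:UE = 2/9

Choose coordinates V = (0, 0), D = (1, 0), P = (0, 1).
1. Z lies on line VD with VZ:ZD = 4:5 ⇒ Z = (4/9, 0)
2. E is the midpoint of PV ⇒ E = (0, 1/2)
3. T is the centroid of triangle VDE ⇒ T = (1/3, 1/6)
4. U is the intersection of line PT and line ZE ⇒ U = (4/11, 1/11)
U = Z + t·(E−Z) with t = 2/11, so ZU:UE = t:(1−t) = 2/11:9/11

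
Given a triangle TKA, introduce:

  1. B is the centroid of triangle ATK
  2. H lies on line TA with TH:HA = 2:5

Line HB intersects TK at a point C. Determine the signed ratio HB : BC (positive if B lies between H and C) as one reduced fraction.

Work in coordinates with T = (0, 0), K = (1, 0), A = (0, 1).
1. B is the centroid of triangle ATK ⇒ B = (1/3, 1/3)
2. H lies on line TA with TH:HA = 2:5 ⇒ H = (0, 2/7)
line HB meets TK at C = (-2, 0)
B = H + t·(C−H) with t = -1/6, so HB:BC = -1/6:7/6

HB:BC = -1/7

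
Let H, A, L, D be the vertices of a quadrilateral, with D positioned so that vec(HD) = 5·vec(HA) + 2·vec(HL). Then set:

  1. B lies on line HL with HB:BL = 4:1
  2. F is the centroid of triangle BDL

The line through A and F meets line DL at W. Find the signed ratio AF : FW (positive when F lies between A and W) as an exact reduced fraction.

AF:FW = 17

Work in coordinates with H = (0, 0), A = (1, 0), L = (0, 1), D = (5, 2).
1. B lies on line HL with HB:BL = 4:1 ⇒ B = (0, 4/5)
2. F is the centroid of triangle BDL ⇒ F = (5/3, 19/15)
line AF meets DL at W = (29/17, 114/85)
F = A + t·(W−A) with t = 17/18, so AF:FW = 17/18:1/18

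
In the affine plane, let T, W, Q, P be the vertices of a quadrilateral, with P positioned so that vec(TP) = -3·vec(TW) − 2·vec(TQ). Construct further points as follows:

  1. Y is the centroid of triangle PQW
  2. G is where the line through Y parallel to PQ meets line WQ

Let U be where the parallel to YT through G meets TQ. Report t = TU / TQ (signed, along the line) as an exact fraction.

Work in coordinates with T = (0, 0), W = (1, 0), Q = (0, 1), P = (-3, -2).
1. Y is the centroid of triangle PQW ⇒ Y = (-2/3, -1/3)
2. G is where the line through Y parallel to PQ meets line WQ ⇒ G = (1/3, 2/3)
through G parallel to YT: direction (2/3, 1/3); meets TQ at U = (0, 1/2)
U = T + t·(Q−T) with t = 1/2

t = 1/2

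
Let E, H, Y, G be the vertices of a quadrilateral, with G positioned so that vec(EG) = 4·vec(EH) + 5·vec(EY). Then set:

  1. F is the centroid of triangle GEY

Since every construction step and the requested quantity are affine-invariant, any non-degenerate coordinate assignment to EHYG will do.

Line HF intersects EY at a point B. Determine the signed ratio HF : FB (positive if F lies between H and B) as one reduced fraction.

HF:FB = -1/4

Choose coordinates E = (0, 0), H = (1, 0), Y = (0, 1), G = (4, 5).
1. F is the centroid of triangle GEY ⇒ F = (4/3, 2)
line HF meets EY at B = (0, -6)
F = H + t·(B−H) with t = -1/3, so HF:FB = -1/3:4/3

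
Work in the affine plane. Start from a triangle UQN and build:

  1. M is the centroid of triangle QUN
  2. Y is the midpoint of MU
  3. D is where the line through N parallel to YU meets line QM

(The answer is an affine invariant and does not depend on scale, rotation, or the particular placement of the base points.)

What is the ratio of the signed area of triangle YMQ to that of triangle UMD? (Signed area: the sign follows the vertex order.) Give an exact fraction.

[YMQ]:[UMD] = -1/2

Choose coordinates U = (0, 0), Q = (1, 0), N = (0, 1).
1. M is the centroid of triangle QUN ⇒ M = (1/3, 1/3)
2. Y is the midpoint of MU ⇒ Y = (1/6, 1/6)
3. D is where the line through N parallel to YU meets line QM ⇒ D = (-1/3, 2/3)
2·[YMQ] = -1/6, 2·[UMD] = 1/3
[YMQ]:[UMD] = -1/6:1/3 = -1/2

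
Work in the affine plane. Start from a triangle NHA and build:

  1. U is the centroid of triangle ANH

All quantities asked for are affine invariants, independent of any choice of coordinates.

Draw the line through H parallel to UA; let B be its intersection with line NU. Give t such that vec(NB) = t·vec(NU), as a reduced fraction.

t = 2

Set N = (0, 0), H = (1, 0), A = (0, 1); any affine frame gives the same invariant.
1. U is the centroid of triangle ANH ⇒ U = (1/3, 1/3)
through H parallel to UA: direction (-1/3, 2/3); meets NU at B = (2/3, 2/3)
B = N + t·(U−N) with t = 2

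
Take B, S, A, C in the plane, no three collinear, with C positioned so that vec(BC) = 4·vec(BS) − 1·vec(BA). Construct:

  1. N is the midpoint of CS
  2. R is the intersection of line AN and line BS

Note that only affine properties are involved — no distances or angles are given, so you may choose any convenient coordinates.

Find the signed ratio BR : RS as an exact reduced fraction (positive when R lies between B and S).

Assign B = (0, 0), S = (1, 0), A = (0, 1), C = (4, -1) — the answer is frame-independent, so this choice is without loss of generality.
1. N is the midpoint of CS ⇒ N = (5/2, -1/2)
2. R is the intersection of line AN and line BS ⇒ R = (5/3, 0)
R = B + t·(S−B) with t = 5/3, so BR:RS = t:(1−t) = 5/3:-2/3

BR:RS = -5/2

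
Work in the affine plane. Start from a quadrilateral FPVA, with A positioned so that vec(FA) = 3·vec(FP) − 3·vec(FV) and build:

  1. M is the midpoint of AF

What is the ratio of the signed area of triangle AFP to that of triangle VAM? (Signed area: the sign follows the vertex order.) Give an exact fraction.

Choose coordinates F = (0, 0), P = (1, 0), V = (0, 1), A = (3, -3).
1. M is the midpoint of AF ⇒ M = (3/2, -3/2)
2·[AFP] = -3, 2·[VAM] = -3/2
[AFP]:[VAM] = -3:-3/2 = 2

[AFP]:[VAM] = 2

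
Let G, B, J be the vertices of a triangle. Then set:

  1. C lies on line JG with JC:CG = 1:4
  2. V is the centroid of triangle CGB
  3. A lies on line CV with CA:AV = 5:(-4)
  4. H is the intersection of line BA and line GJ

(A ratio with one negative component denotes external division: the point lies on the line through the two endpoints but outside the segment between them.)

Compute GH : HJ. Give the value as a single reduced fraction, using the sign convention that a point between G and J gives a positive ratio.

Choose coordinates G = (0, 0), B = (1, 0), J = (0, 1).
1. C lies on line JG with JC:CG = 1:4 ⇒ C = (0, 4/5)
2. V is the centroid of triangle CGB ⇒ V = (1/3, 4/15)
3. A lies on line CV with CA:AV = 5:(-4) ⇒ A = (5/3, -28/15)
4. H is the intersection of line BA and line GJ ⇒ H = (0, 14/5)
H = G + t·(J−G) with t = 14/5, so GH:HJ = t:(1−t) = 14/5:-9/5

GH:HJ = -14/9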